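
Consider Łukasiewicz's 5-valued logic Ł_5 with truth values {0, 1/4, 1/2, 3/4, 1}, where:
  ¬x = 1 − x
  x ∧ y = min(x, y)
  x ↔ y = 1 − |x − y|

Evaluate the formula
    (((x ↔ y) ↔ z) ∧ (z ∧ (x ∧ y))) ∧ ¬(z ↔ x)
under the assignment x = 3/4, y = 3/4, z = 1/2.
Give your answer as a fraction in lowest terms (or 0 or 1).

1/4

x ↔ y = 3/4 ↔ 3/4 = 1
(x ↔ y) ↔ z = 1 ↔ 1/2 = 1/2
x ∧ y = 3/4 ∧ 3/4 = 3/4
z ∧ (x ∧ y) = 1/2 ∧ 3/4 = 1/2
((x ↔ y) ↔ z) ∧ (z ∧ (x ∧ y)) = 1/2 ∧ 1/2 = 1/2
z ↔ x = 1/2 ↔ 3/4 = 3/4
¬(z ↔ x) = ¬3/4 = 1/4
(((x ↔ y) ↔ z) ∧ (z ∧ (x ∧ y))) ∧ ¬(z ↔ x) = 1/2 ∧ 1/4 = 1/4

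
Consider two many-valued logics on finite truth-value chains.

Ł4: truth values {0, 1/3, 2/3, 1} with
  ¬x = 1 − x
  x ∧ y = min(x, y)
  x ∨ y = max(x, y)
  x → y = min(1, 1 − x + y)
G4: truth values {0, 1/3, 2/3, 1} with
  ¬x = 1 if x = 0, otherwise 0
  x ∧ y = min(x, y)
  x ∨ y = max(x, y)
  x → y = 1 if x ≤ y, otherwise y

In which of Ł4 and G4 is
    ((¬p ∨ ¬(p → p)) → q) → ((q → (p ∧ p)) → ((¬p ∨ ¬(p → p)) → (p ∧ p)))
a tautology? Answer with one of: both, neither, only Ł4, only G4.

In Ł4: every assignment gives 1 — tautology.
In G4: every assignment gives 1 — tautology.

both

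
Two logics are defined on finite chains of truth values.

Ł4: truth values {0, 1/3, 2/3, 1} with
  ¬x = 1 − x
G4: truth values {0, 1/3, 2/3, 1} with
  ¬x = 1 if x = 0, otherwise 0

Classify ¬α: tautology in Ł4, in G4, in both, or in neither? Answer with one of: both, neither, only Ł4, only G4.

neither

In Ł4: at α = 1/3 the value is 2/3 — not a tautology.
In G4: at α = 1/3 the value is 0 — not a tautology.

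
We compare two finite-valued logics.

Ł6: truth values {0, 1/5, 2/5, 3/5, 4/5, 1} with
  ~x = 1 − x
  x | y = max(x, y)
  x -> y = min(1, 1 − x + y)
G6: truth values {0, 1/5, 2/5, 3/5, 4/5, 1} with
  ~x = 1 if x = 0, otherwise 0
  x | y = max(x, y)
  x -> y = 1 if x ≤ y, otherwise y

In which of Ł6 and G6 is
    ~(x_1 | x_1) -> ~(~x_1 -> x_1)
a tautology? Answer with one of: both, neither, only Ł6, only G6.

In Ł6: at x_1 = 1/5 the value is 4/5 — not a tautology.
In G6: every assignment gives 1 — tautology.

only G6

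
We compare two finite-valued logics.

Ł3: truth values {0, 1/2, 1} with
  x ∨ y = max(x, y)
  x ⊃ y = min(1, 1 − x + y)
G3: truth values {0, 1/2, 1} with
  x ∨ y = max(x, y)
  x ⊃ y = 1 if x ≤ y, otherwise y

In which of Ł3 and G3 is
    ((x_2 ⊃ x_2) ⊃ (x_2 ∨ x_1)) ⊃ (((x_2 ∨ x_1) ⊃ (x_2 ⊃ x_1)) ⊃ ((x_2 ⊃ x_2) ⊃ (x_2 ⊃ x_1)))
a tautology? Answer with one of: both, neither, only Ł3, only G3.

both

In Ł3: every assignment gives 1 — tautology.
In G3: every assignment gives 1 — tautology.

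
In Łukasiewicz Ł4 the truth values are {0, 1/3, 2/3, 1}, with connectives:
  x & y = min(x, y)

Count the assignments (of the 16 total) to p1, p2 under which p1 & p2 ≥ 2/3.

4

p1 = 0, p2 = 0 ↦ 0  <
p1 = 0, p2 = 1/3 ↦ 0  <
p1 = 0, p2 = 2/3 ↦ 0  <
p1 = 0, p2 = 1 ↦ 0  <
p1 = 1/3, p2 = 0 ↦ 0  <
p1 = 1/3, p2 = 1/3 ↦ 1/3  <
p1 = 1/3, p2 = 2/3 ↦ 1/3  <
p1 = 1/3, p2 = 1 ↦ 1/3  <
p1 = 2/3, p2 = 0 ↦ 0  <
p1 = 2/3, p2 = 1/3 ↦ 1/3  <
p1 = 2/3, p2 = 2/3 ↦ 2/3  ≥
p1 = 2/3, p2 = 1 ↦ 2/3  ≥
p1 = 1, p2 = 0 ↦ 0  <
p1 = 1, p2 = 1/3 ↦ 1/3  <
p1 = 1, p2 = 2/3 ↦ 2/3  ≥
p1 = 1, p2 = 1 ↦ 1  ≥
So 4 of the 16 assignments meet the threshold.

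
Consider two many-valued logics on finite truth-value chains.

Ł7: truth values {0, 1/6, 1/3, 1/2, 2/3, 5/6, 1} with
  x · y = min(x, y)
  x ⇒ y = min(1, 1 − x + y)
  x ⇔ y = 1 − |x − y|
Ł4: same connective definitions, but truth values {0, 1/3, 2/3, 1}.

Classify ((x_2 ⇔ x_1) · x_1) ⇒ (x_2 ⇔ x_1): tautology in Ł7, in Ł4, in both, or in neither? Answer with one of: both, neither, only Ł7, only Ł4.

both

In Ł7: every assignment gives 1 — tautology.
In Ł4: every assignment gives 1 — tautology.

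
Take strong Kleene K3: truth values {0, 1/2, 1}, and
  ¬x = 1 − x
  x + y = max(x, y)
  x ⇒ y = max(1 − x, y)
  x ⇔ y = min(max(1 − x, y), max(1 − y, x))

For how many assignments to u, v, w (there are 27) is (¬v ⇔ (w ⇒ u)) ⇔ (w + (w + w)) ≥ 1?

5

value 1: 5 assignments (counts)
value 1/2: 17 assignments
value 0: 5 assignments
So 5 of the 27 assignments meet the threshold.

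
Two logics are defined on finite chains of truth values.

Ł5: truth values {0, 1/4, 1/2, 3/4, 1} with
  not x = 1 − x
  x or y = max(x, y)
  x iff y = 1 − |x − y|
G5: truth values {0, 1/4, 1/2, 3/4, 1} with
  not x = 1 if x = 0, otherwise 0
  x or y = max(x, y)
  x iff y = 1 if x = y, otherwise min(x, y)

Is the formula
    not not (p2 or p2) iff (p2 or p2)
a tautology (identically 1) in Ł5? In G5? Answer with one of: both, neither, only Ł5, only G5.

In Ł5: every assignment gives 1 — tautology.
In G5: at p2 = 1/4 the value is 1/4 — not a tautology.

only Ł5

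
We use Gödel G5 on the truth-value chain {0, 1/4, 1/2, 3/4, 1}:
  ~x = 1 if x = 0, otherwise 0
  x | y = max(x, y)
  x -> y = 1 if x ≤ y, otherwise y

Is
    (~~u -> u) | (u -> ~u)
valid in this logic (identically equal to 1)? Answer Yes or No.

No

Counterexample: take u = 1/4.
~u = ~1/4 = 0
~~u = ~0 = 1
~~u -> u = 1 -> 1/4 = 1/4
~u = ~1/4 = 0
u -> ~u = 1/4 -> 0 = 0
(~~u -> u) | (u -> ~u) = 1/4 | 0 = 1/4
This gives 1/4 ≠ 1.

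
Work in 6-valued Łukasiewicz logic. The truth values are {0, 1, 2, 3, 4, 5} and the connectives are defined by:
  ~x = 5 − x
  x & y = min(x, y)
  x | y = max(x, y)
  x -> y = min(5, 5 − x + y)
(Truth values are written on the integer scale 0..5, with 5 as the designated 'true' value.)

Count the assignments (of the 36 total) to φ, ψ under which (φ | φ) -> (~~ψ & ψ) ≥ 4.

value 5: 21 assignments (counts)
value 4: 5 assignments (counts)
value 3: 4 assignments
value 2: 3 assignments
value 1: 2 assignments
value 0: 1 assignment
So 26 of the 36 assignments meet the threshold.

26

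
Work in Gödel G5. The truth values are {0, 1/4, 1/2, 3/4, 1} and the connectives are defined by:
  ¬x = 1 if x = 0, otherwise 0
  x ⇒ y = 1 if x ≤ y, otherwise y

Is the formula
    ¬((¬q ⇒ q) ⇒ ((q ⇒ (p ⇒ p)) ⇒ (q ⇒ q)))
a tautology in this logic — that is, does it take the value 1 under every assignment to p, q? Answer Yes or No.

No

Counterexample: take p = 0, q = 0.
¬q = ¬0 = 1
¬q ⇒ q = 1 ⇒ 0 = 0
p ⇒ p = 0 ⇒ 0 = 1
q ⇒ (p ⇒ p) = 0 ⇒ 1 = 1
q ⇒ q = 0 ⇒ 0 = 1
(q ⇒ (p ⇒ p)) ⇒ (q ⇒ q) = 1 ⇒ 1 = 1
(¬q ⇒ q) ⇒ ((q ⇒ (p ⇒ p)) ⇒ (q ⇒ q)) = 0 ⇒ 1 = 1
¬((¬q ⇒ q) ⇒ ((q ⇒ (p ⇒ p)) ⇒ (q ⇒ q))) = ¬1 = 0
This gives 0 ≠ 1.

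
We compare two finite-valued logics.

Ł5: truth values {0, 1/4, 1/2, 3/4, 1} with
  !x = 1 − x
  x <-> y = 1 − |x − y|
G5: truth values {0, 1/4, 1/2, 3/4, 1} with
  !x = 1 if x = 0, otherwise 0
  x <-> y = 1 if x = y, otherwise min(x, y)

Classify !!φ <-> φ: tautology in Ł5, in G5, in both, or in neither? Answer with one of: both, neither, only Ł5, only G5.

In Ł5: every assignment gives 1 — tautology.
In G5: at φ = 1/4 the value is 1/4 — not a tautology.

only Ł5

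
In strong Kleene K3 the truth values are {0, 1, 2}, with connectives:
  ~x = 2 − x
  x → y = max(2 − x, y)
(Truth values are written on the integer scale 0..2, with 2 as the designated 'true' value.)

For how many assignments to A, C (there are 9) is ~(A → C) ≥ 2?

1

A = 0, C = 0 ↦ 0  <
A = 0, C = 1 ↦ 0  <
A = 0, C = 2 ↦ 0  <
A = 1, C = 0 ↦ 1  <
A = 1, C = 1 ↦ 1  <
A = 1, C = 2 ↦ 0  <
A = 2, C = 0 ↦ 2  ≥
A = 2, C = 1 ↦ 1  <
A = 2, C = 2 ↦ 0  <
So 1 of the 9 assignments meets the threshold.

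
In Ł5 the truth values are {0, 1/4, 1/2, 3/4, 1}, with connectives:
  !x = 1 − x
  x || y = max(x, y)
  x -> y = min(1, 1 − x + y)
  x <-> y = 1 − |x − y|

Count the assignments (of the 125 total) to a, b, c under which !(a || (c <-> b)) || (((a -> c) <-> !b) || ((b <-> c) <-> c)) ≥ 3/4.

105

value 1: 56 assignments (counts)
value 3/4: 49 assignments (counts)
value 1/2: 17 assignments
value 1/4: 2 assignments
value 0: 1 assignment
So 105 of the 125 assignments meet the threshold.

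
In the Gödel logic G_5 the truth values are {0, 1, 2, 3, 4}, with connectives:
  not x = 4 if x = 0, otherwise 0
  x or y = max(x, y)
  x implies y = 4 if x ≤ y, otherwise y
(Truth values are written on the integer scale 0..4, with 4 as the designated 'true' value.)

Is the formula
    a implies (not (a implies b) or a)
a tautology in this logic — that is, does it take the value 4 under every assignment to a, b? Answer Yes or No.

At a = 1, b = 2, for instance:
a implies b = 1 implies 2 = 4
not (a implies b) = not 4 = 0
not (a implies b) or a = 0 or 1 = 1
a implies (not (a implies b) or a) = 1 implies 1 = 4
and checking the remaining 24 assignments likewise gives ≥ 4 in every case.

Yes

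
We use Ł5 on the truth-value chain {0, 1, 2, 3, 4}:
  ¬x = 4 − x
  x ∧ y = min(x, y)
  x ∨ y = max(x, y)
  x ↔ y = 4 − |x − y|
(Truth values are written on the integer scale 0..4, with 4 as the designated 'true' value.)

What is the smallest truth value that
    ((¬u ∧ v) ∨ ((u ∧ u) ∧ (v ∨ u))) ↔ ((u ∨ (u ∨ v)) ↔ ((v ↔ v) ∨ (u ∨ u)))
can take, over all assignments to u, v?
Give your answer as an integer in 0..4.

Take u = 2, v = 4:
¬u = ¬2 = 2
¬u ∧ v = 2 ∧ 4 = 2
u ∧ u = 2 ∧ 2 = 2
v ∨ u = 4 ∨ 2 = 4
(u ∧ u) ∧ (v ∨ u) = 2 ∧ 4 = 2
(¬u ∧ v) ∨ ((u ∧ u) ∧ (v ∨ u)) = 2 ∨ 2 = 2
u ∨ v = 2 ∨ 4 = 4
u ∨ (u ∨ v) = 2 ∨ 4 = 4
v ↔ v = 4 ↔ 4 = 4
u ∨ u = 2 ∨ 2 = 2
(v ↔ v) ∨ (u ∨ u) = 4 ∨ 2 = 4
(u ∨ (u ∨ v)) ↔ ((v ↔ v) ∨ (u ∨ u)) = 4 ↔ 4 = 4
((¬u ∧ v) ∨ ((u ∧ u) ∧ (v ∨ u))) ↔ ((u ∨ (u ∨ v)) ↔ ((v ↔ v) ∨ (u ∨ u))) = 2 ↔ 4 = 2
No assignment yields a value below 2, so this is the minimum.

2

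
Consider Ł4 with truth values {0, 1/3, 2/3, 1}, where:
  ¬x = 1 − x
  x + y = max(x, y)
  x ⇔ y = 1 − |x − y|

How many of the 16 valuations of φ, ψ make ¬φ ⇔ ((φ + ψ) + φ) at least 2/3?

9

φ = 0, ψ = 0 ↦ 0  <
φ = 0, ψ = 1/3 ↦ 1/3  <
φ = 0, ψ = 2/3 ↦ 2/3  ≥
φ = 0, ψ = 1 ↦ 1  ≥
φ = 1/3, ψ = 0 ↦ 2/3  ≥
φ = 1/3, ψ = 1/3 ↦ 2/3  ≥
φ = 1/3, ψ = 2/3 ↦ 1  ≥
φ = 1/3, ψ = 1 ↦ 2/3  ≥
φ = 2/3, ψ = 0 ↦ 2/3  ≥
φ = 2/3, ψ = 1/3 ↦ 2/3  ≥
φ = 2/3, ψ = 2/3 ↦ 2/3  ≥
φ = 2/3, ψ = 1 ↦ 1/3  <
φ = 1, ψ = 0 ↦ 0  <
φ = 1, ψ = 1/3 ↦ 0  <
φ = 1, ψ = 2/3 ↦ 0  <
φ = 1, ψ = 1 ↦ 0  <
So 9 of the 16 assignments meet the threshold.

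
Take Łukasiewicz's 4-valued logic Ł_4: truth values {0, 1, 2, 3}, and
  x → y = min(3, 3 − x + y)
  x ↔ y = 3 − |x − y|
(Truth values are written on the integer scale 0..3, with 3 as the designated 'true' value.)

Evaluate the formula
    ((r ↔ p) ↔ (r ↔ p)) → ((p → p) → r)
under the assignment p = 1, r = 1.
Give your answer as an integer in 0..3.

r ↔ p = 1 ↔ 1 = 3
r ↔ p = 1 ↔ 1 = 3
(r ↔ p) ↔ (r ↔ p) = 3 ↔ 3 = 3
p → p = 1 → 1 = 3
(p → p) → r = 3 → 1 = 1
((r ↔ p) ↔ (r ↔ p)) → ((p → p) → r) = 3 → 1 = 1

1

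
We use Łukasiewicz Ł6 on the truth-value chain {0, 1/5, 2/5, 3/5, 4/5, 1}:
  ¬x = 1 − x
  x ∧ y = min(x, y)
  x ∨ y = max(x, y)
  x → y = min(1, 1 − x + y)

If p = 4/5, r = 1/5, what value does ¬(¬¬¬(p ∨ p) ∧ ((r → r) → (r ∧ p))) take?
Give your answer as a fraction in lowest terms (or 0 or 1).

4/5

p ∨ p = 4/5 ∨ 4/5 = 4/5
¬(p ∨ p) = ¬4/5 = 1/5
¬¬(p ∨ p) = ¬1/5 = 4/5
¬¬¬(p ∨ p) = ¬4/5 = 1/5
r → r = 1/5 → 1/5 = 1
r ∧ p = 1/5 ∧ 4/5 = 1/5
(r → r) → (r ∧ p) = 1 → 1/5 = 1/5
¬¬¬(p ∨ p) ∧ ((r → r) → (r ∧ p)) = 1/5 ∧ 1/5 = 1/5
¬(¬¬¬(p ∨ p) ∧ ((r → r) → (r ∧ p))) = ¬1/5 = 4/5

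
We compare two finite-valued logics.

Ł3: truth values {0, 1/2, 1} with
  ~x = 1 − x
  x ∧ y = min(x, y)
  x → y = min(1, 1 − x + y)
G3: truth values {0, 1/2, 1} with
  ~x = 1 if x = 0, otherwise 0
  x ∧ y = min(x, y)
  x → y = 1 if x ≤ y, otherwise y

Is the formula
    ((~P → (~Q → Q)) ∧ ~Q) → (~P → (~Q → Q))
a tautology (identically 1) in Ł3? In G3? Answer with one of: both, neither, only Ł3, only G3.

both

In Ł3: every assignment gives 1 — tautology.
In G3: every assignment gives 1 — tautology.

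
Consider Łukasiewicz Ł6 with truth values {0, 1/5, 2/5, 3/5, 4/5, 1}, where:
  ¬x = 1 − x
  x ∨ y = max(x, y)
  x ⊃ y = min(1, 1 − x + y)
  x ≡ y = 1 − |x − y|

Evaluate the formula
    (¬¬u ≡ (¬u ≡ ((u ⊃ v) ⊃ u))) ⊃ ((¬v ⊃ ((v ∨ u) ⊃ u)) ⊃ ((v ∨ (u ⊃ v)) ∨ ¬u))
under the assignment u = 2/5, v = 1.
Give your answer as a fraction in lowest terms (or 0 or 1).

1

¬u = ¬2/5 = 3/5
¬¬u = ¬3/5 = 2/5
¬u = ¬2/5 = 3/5
u ⊃ v = 2/5 ⊃ 1 = 1
(u ⊃ v) ⊃ u = 1 ⊃ 2/5 = 2/5
¬u ≡ ((u ⊃ v) ⊃ u) = 3/5 ≡ 2/5 = 4/5
¬¬u ≡ (¬u ≡ ((u ⊃ v) ⊃ u)) = 2/5 ≡ 4/5 = 3/5
¬v = ¬1 = 0
v ∨ u = 1 ∨ 2/5 = 1
(v ∨ u) ⊃ u = 1 ⊃ 2/5 = 2/5
¬v ⊃ ((v ∨ u) ⊃ u) = 0 ⊃ 2/5 = 1
u ⊃ v = 2/5 ⊃ 1 = 1
v ∨ (u ⊃ v) = 1 ∨ 1 = 1
¬u = ¬2/5 = 3/5
(v ∨ (u ⊃ v)) ∨ ¬u = 1 ∨ 3/5 = 1
(¬v ⊃ ((v ∨ u) ⊃ u)) ⊃ ((v ∨ (u ⊃ v)) ∨ ¬u) = 1 ⊃ 1 = 1
(¬¬u ≡ (¬u ≡ ((u ⊃ v) ⊃ u))) ⊃ ((¬v ⊃ ((v ∨ u) ⊃ u)) ⊃ ((v ∨ (u ⊃ v)) ∨ ¬u)) = 3/5 ⊃ 1 = 1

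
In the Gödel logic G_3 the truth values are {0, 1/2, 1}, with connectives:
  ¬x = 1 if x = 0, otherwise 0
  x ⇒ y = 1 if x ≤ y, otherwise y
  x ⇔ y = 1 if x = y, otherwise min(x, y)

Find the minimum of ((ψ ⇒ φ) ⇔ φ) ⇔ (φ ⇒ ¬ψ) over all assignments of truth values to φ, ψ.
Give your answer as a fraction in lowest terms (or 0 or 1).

0

Take φ = 0, ψ = 0:
ψ ⇒ φ = 0 ⇒ 0 = 1
(ψ ⇒ φ) ⇔ φ = 1 ⇔ 0 = 0
¬ψ = ¬0 = 1
φ ⇒ ¬ψ = 0 ⇒ 1 = 1
((ψ ⇒ φ) ⇔ φ) ⇔ (φ ⇒ ¬ψ) = 0 ⇔ 1 = 0
No assignment yields a value below 0, so this is the minimum.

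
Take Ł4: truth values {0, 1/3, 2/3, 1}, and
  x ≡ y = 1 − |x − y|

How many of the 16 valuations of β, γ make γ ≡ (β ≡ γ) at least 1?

β = 0, γ = 0 ↦ 0  <
β = 0, γ = 1/3 ↦ 2/3  <
β = 0, γ = 2/3 ↦ 2/3  <
β = 0, γ = 1 ↦ 0  <
β = 1/3, γ = 0 ↦ 1/3  <
β = 1/3, γ = 1/3 ↦ 1/3  <
β = 1/3, γ = 2/3 ↦ 1  ≥
β = 1/3, γ = 1 ↦ 1/3  <
β = 2/3, γ = 0 ↦ 2/3  <
β = 2/3, γ = 1/3 ↦ 2/3  <
β = 2/3, γ = 2/3 ↦ 2/3  <
β = 2/3, γ = 1 ↦ 2/3  <
β = 1, γ = 0 ↦ 1  ≥
β = 1, γ = 1/3 ↦ 1  ≥
β = 1, γ = 2/3 ↦ 1  ≥
β = 1, γ = 1 ↦ 1  ≥
So 5 of the 16 assignments meet the threshold.

5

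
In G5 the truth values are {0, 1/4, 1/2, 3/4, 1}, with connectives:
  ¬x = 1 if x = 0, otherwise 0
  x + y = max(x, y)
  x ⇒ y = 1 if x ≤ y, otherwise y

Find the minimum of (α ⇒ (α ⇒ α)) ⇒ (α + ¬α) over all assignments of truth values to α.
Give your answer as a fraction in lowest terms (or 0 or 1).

Take α = 1/4:
α ⇒ α = 1/4 ⇒ 1/4 = 1
α ⇒ (α ⇒ α) = 1/4 ⇒ 1 = 1
¬α = ¬1/4 = 0
α + ¬α = 1/4 + 0 = 1/4
(α ⇒ (α ⇒ α)) ⇒ (α + ¬α) = 1 ⇒ 1/4 = 1/4
No assignment yields a value below 1/4, so this is the minimum.

1/4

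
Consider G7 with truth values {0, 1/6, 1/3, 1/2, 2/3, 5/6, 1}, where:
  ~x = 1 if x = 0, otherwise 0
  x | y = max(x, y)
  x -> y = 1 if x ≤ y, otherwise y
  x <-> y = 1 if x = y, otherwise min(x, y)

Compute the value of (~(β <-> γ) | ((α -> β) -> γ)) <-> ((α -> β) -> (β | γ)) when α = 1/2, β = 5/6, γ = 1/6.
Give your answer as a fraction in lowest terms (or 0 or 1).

1/6

β <-> γ = 5/6 <-> 1/6 = 1/6
~(β <-> γ) = ~1/6 = 0
α -> β = 1/2 -> 5/6 = 1
(α -> β) -> γ = 1 -> 1/6 = 1/6
~(β <-> γ) | ((α -> β) -> γ) = 0 | 1/6 = 1/6
α -> β = 1/2 -> 5/6 = 1
β | γ = 5/6 | 1/6 = 5/6
(α -> β) -> (β | γ) = 1 -> 5/6 = 5/6
(~(β <-> γ) | ((α -> β) -> γ)) <-> ((α -> β) -> (β | γ)) = 1/6 <-> 5/6 = 1/6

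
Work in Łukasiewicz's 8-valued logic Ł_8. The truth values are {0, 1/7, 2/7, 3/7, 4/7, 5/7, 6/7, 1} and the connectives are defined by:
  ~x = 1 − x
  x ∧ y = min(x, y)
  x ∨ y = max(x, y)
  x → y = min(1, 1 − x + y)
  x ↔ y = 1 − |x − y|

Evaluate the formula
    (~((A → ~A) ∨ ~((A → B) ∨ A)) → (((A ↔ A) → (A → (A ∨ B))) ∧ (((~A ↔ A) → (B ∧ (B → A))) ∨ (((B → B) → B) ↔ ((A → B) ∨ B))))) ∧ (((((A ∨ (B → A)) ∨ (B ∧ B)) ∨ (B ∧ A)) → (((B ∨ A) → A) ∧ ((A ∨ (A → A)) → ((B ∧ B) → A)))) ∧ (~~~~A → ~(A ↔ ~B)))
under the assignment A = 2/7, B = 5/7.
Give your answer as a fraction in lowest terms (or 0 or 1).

~A = ~2/7 = 5/7
A → ~A = 2/7 → 5/7 = 1
A → B = 2/7 → 5/7 = 1
(A → B) ∨ A = 1 ∨ 2/7 = 1
~((A → B) ∨ A) = ~1 = 0
(A → ~A) ∨ ~((A → B) ∨ A) = 1 ∨ 0 = 1
~((A → ~A) ∨ ~((A → B) ∨ A)) = ~1 = 0
A ↔ A = 2/7 ↔ 2/7 = 1
A ∨ B = 2/7 ∨ 5/7 = 5/7
A → (A ∨ B) = 2/7 → 5/7 = 1
(A ↔ A) → (A → (A ∨ B)) = 1 → 1 = 1
~A = ~2/7 = 5/7
~A ↔ A = 5/7 ↔ 2/7 = 4/7
B → A = 5/7 → 2/7 = 4/7
B ∧ (B → A) = 5/7 ∧ 4/7 = 4/7
(~A ↔ A) → (B ∧ (B → A)) = 4/7 → 4/7 = 1
B → B = 5/7 → 5/7 = 1
(B → B) → B = 1 → 5/7 = 5/7
A → B = 2/7 → 5/7 = 1
(A → B) ∨ B = 1 ∨ 5/7 = 1
((B → B) → B) ↔ ((A → B) ∨ B) = 5/7 ↔ 1 = 5/7
((~A ↔ A) → (B ∧ (B → A))) ∨ (((B → B) → B) ↔ ((A → B) ∨ B)) = 1 ∨ 5/7 = 1
((A ↔ A) → (A → (A ∨ B))) ∧ (((~A ↔ A) → (B ∧ (B → A))) ∨ (((B → B) → B) ↔ ((A → B) ∨ B))) = 1 ∧ 1 = 1
~((A → ~A) ∨ ~((A → B) ∨ A)) → (((A ↔ A) → (A → (A ∨ B))) ∧ (((~A ↔ A) → (B ∧ (B → A))) ∨ (((B → B) → B) ↔ ((A → B) ∨ B)))) = 0 → 1 = 1
B → A = 5/7 → 2/7 = 4/7
A ∨ (B → A) = 2/7 ∨ 4/7 = 4/7
B ∧ B = 5/7 ∧ 5/7 = 5/7
(A ∨ (B → A)) ∨ (B ∧ B) = 4/7 ∨ 5/7 = 5/7
B ∧ A = 5/7 ∧ 2/7 = 2/7
((A ∨ (B → A)) ∨ (B ∧ B)) ∨ (B ∧ A) = 5/7 ∨ 2/7 = 5/7
B ∨ A = 5/7 ∨ 2/7 = 5/7
(B ∨ A) → A = 5/7 → 2/7 = 4/7
A → A = 2/7 → 2/7 = 1
A ∨ (A → A) = 2/7 ∨ 1 = 1
B ∧ B = 5/7 ∧ 5/7 = 5/7
(B ∧ B) → A = 5/7 → 2/7 = 4/7
(A ∨ (A → A)) → ((B ∧ B) → A) = 1 → 4/7 = 4/7
((B ∨ A) → A) ∧ ((A ∨ (A → A)) → ((B ∧ B) → A)) = 4/7 ∧ 4/7 = 4/7
(((A ∨ (B → A)) ∨ (B ∧ B)) ∨ (B ∧ A)) → (((B ∨ A) → A) ∧ ((A ∨ (A → A)) → ((B ∧ B) → A))) = 5/7 → 4/7 = 6/7
~A = ~2/7 = 5/7
~~A = ~5/7 = 2/7
~~~A = ~2/7 = 5/7
~~~~A = ~5/7 = 2/7
~B = ~5/7 = 2/7
A ↔ ~B = 2/7 ↔ 2/7 = 1
~(A ↔ ~B) = ~1 = 0
~~~~A → ~(A ↔ ~B) = 2/7 → 0 = 5/7
((((A ∨ (B → A)) ∨ (B ∧ B)) ∨ (B ∧ A)) → (((B ∨ A) → A) ∧ ((A ∨ (A → A)) → ((B ∧ B) → A)))) ∧ (~~~~A → ~(A ↔ ~B)) = 6/7 ∧ 5/7 = 5/7
(~((A → ~A) ∨ ~((A → B) ∨ A)) → (((A ↔ A) → (A → (A ∨ B))) ∧ (((~A ↔ A) → (B ∧ (B → A))) ∨ (((B → B) → B) ↔ ((A → B) ∨ B))))) ∧ (((((A ∨ (B → A)) ∨ (B ∧ B)) ∨ (B ∧ A)) → (((B ∨ A) → A) ∧ ((A ∨ (A → A)) → ((B ∧ B) → A)))) ∧ (~~~~A → ~(A ↔ ~B))) = 1 ∧ 5/7 = 5/7

5/7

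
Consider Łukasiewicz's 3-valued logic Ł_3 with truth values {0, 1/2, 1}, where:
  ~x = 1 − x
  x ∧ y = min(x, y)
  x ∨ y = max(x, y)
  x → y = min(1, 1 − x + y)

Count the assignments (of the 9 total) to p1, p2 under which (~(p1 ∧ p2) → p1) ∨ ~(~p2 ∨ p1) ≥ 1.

p1 = 0, p2 = 0 ↦ 0  <
p1 = 0, p2 = 1/2 ↦ 1/2  <
p1 = 0, p2 = 1 ↦ 1  ≥
p1 = 1/2, p2 = 0 ↦ 1/2  <
p1 = 1/2, p2 = 1/2 ↦ 1  ≥
p1 = 1/2, p2 = 1 ↦ 1  ≥
p1 = 1, p2 = 0 ↦ 1  ≥
p1 = 1, p2 = 1/2 ↦ 1  ≥
p1 = 1, p2 = 1 ↦ 1  ≥
So 6 of the 9 assignments meet the threshold.

6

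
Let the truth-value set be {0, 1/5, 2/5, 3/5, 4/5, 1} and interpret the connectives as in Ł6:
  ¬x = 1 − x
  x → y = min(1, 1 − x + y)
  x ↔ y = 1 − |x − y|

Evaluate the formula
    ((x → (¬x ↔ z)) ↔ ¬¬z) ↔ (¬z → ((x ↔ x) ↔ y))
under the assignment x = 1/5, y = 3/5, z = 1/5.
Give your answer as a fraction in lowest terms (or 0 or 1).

2/5

¬x = ¬1/5 = 4/5
¬x ↔ z = 4/5 ↔ 1/5 = 2/5
x → (¬x ↔ z) = 1/5 → 2/5 = 1
¬z = ¬1/5 = 4/5
¬¬z = ¬4/5 = 1/5
(x → (¬x ↔ z)) ↔ ¬¬z = 1 ↔ 1/5 = 1/5
¬z = ¬1/5 = 4/5
x ↔ x = 1/5 ↔ 1/5 = 1
(x ↔ x) ↔ y = 1 ↔ 3/5 = 3/5
¬z → ((x ↔ x) ↔ y) = 4/5 → 3/5 = 4/5
((x → (¬x ↔ z)) ↔ ¬¬z) ↔ (¬z → ((x ↔ x) ↔ y)) = 1/5 ↔ 4/5 = 2/5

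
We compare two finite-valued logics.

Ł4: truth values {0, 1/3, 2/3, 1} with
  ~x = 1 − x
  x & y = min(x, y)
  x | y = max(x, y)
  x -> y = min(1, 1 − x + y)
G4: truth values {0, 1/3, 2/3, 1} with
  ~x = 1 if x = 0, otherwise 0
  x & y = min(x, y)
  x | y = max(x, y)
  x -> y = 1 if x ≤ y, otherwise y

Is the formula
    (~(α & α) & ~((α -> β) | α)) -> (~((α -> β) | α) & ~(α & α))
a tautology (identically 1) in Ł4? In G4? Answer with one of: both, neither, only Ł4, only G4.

In Ł4: every assignment gives 1 — tautology.
In G4: every assignment gives 1 — tautology.

both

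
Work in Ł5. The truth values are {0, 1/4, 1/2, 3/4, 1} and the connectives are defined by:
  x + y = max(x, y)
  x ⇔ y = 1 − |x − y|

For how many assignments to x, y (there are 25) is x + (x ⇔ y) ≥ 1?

value 1: 9 assignments (counts)
value 3/4: 9 assignments
value 1/2: 4 assignments
value 1/4: 2 assignments
value 0: 1 assignment
So 9 of the 25 assignments meet the threshold.

9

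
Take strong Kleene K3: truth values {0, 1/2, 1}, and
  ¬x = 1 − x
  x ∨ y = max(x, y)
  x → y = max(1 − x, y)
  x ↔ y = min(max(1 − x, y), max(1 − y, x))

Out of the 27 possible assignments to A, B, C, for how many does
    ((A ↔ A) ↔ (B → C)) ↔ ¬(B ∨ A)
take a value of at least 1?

5

value 1: 5 assignments (counts)
value 1/2: 16 assignments
value 0: 6 assignments
So 5 of the 27 assignments meet the threshold.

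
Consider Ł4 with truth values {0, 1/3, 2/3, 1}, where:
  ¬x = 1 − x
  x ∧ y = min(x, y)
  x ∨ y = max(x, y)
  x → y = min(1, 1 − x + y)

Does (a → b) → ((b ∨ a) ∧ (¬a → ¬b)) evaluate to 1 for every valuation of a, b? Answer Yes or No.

No

Counterexample: take a = 0, b = 0.
a → b = 0 → 0 = 1
b ∨ a = 0 ∨ 0 = 0
¬a = ¬0 = 1
¬b = ¬0 = 1
¬a → ¬b = 1 → 1 = 1
(b ∨ a) ∧ (¬a → ¬b) = 0 ∧ 1 = 0
(a → b) → ((b ∨ a) ∧ (¬a → ¬b)) = 1 → 0 = 0
This gives 0 ≠ 1.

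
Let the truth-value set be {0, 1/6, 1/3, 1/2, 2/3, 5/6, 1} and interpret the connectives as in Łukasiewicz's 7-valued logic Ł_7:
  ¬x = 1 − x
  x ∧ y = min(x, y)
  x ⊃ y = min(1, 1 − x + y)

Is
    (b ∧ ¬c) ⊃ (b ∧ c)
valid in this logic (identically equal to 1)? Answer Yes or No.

Counterexample: take b = 1/6, c = 0.
¬c = ¬0 = 1
b ∧ ¬c = 1/6 ∧ 1 = 1/6
b ∧ c = 1/6 ∧ 0 = 0
(b ∧ ¬c) ⊃ (b ∧ c) = 1/6 ⊃ 0 = 5/6
This gives 5/6 ≠ 1.

No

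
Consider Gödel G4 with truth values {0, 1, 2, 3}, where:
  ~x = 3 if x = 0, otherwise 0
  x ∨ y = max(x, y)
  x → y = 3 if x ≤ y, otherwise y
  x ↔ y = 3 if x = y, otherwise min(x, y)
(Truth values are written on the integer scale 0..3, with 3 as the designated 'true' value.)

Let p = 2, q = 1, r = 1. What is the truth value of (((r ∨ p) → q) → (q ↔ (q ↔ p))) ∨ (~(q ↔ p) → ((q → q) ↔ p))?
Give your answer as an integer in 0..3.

3

r ∨ p = 1 ∨ 2 = 2
(r ∨ p) → q = 2 → 1 = 1
q ↔ p = 1 ↔ 2 = 1
q ↔ (q ↔ p) = 1 ↔ 1 = 3
((r ∨ p) → q) → (q ↔ (q ↔ p)) = 1 → 3 = 3
q ↔ p = 1 ↔ 2 = 1
~(q ↔ p) = ~1 = 0
q → q = 1 → 1 = 3
(q → q) ↔ p = 3 ↔ 2 = 2
~(q ↔ p) → ((q → q) ↔ p) = 0 → 2 = 3
(((r ∨ p) → q) → (q ↔ (q ↔ p))) ∨ (~(q ↔ p) → ((q → q) ↔ p)) = 3 ∨ 3 = 3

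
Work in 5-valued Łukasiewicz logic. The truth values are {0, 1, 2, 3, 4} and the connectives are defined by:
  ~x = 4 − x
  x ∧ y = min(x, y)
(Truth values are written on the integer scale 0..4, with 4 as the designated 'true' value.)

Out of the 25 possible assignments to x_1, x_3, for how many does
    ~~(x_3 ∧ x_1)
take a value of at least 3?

value 4: 1 assignment (counts)
value 3: 3 assignments (counts)
value 2: 5 assignments
value 1: 7 assignments
value 0: 9 assignments
So 4 of the 25 assignments meet the threshold.

4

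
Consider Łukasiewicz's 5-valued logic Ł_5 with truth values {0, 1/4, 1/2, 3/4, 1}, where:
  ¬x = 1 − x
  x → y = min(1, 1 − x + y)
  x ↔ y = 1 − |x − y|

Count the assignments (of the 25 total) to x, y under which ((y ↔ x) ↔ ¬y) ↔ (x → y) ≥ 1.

10

value 1: 10 assignments (counts)
value 3/4: 8 assignments
value 1/2: 4 assignments
value 1/4: 2 assignments
value 0: 1 assignment
So 10 of the 25 assignments meet the threshold.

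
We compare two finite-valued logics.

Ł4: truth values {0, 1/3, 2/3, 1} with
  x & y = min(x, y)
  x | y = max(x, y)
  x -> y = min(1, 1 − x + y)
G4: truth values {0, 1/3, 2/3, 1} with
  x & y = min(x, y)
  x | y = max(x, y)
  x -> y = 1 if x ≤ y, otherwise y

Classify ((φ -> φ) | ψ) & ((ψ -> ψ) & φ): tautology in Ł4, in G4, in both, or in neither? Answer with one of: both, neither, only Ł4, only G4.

In Ł4: at φ = 0, ψ = 0 the value is 0 — not a tautology.
In G4: at φ = 0, ψ = 0 the value is 0 — not a tautology.

neither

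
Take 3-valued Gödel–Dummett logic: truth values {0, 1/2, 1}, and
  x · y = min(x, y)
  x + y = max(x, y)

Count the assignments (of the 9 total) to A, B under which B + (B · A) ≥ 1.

3

A = 0, B = 0 ↦ 0  <
A = 0, B = 1/2 ↦ 1/2  <
A = 0, B = 1 ↦ 1  ≥
A = 1/2, B = 0 ↦ 0  <
A = 1/2, B = 1/2 ↦ 1/2  <
A = 1/2, B = 1 ↦ 1  ≥
A = 1, B = 0 ↦ 0  <
A = 1, B = 1/2 ↦ 1/2  <
A = 1, B = 1 ↦ 1  ≥
So 3 of the 9 assignments meet the threshold.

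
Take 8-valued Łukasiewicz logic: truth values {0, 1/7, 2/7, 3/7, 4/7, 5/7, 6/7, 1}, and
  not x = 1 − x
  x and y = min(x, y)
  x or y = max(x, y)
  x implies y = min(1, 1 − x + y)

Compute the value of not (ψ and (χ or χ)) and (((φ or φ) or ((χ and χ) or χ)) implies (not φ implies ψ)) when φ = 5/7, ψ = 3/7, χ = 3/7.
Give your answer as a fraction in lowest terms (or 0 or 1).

4/7

χ or χ = 3/7 or 3/7 = 3/7
ψ and (χ or χ) = 3/7 and 3/7 = 3/7
not (ψ and (χ or χ)) = not 3/7 = 4/7
φ or φ = 5/7 or 5/7 = 5/7
χ and χ = 3/7 and 3/7 = 3/7
(χ and χ) or χ = 3/7 or 3/7 = 3/7
(φ or φ) or ((χ and χ) or χ) = 5/7 or 3/7 = 5/7
not φ = not 5/7 = 2/7
not φ implies ψ = 2/7 implies 3/7 = 1
((φ or φ) or ((χ and χ) or χ)) implies (not φ implies ψ) = 5/7 implies 1 = 1
not (ψ and (χ or χ)) and (((φ or φ) or ((χ and χ) or χ)) implies (not φ implies ψ)) = 4/7 and 1 = 4/7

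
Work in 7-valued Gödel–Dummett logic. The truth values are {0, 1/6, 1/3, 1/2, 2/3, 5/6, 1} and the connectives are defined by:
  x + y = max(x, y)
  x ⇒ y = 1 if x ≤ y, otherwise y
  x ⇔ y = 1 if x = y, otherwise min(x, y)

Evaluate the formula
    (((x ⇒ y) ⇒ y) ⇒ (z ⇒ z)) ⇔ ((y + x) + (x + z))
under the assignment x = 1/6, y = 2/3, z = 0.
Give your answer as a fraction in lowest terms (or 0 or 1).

x ⇒ y = 1/6 ⇒ 2/3 = 1
(x ⇒ y) ⇒ y = 1 ⇒ 2/3 = 2/3
z ⇒ z = 0 ⇒ 0 = 1
((x ⇒ y) ⇒ y) ⇒ (z ⇒ z) = 2/3 ⇒ 1 = 1
y + x = 2/3 + 1/6 = 2/3
x + z = 1/6 + 0 = 1/6
(y + x) + (x + z) = 2/3 + 1/6 = 2/3
(((x ⇒ y) ⇒ y) ⇒ (z ⇒ z)) ⇔ ((y + x) + (x + z)) = 1 ⇔ 2/3 = 2/3

2/3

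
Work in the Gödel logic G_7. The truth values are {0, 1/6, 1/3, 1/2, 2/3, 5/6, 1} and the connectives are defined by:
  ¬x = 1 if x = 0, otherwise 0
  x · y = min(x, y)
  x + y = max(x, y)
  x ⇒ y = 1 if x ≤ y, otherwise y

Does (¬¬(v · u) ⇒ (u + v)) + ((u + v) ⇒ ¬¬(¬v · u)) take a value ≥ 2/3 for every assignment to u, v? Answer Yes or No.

No

Counterexample: take u = 1/6, v = 1/6.
v · u = 1/6 · 1/6 = 1/6
¬(v · u) = ¬1/6 = 0
¬¬(v · u) = ¬0 = 1
u + v = 1/6 + 1/6 = 1/6
¬¬(v · u) ⇒ (u + v) = 1 ⇒ 1/6 = 1/6
u + v = 1/6 + 1/6 = 1/6
¬v = ¬1/6 = 0
¬v · u = 0 · 1/6 = 0
¬(¬v · u) = ¬0 = 1
¬¬(¬v · u) = ¬1 = 0
(u + v) ⇒ ¬¬(¬v · u) = 1/6 ⇒ 0 = 0
(¬¬(v · u) ⇒ (u + v)) + ((u + v) ⇒ ¬¬(¬v · u)) = 1/6 + 0 = 1/6
This gives 1/6, which is below 2/3.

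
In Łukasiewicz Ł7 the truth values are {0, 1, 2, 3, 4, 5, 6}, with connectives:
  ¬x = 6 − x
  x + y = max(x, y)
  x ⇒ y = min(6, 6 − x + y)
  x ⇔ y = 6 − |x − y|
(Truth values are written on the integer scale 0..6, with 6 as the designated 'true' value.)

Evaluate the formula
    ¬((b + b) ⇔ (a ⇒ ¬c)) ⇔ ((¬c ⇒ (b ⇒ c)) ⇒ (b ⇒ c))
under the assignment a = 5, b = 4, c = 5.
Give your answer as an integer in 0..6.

2

b + b = 4 + 4 = 4
¬c = ¬5 = 1
a ⇒ ¬c = 5 ⇒ 1 = 2
(b + b) ⇔ (a ⇒ ¬c) = 4 ⇔ 2 = 4
¬((b + b) ⇔ (a ⇒ ¬c)) = ¬4 = 2
¬c = ¬5 = 1
b ⇒ c = 4 ⇒ 5 = 6
¬c ⇒ (b ⇒ c) = 1 ⇒ 6 = 6
b ⇒ c = 4 ⇒ 5 = 6
(¬c ⇒ (b ⇒ c)) ⇒ (b ⇒ c) = 6 ⇒ 6 = 6
¬((b + b) ⇔ (a ⇒ ¬c)) ⇔ ((¬c ⇒ (b ⇒ c)) ⇒ (b ⇒ c)) = 2 ⇔ 6 = 2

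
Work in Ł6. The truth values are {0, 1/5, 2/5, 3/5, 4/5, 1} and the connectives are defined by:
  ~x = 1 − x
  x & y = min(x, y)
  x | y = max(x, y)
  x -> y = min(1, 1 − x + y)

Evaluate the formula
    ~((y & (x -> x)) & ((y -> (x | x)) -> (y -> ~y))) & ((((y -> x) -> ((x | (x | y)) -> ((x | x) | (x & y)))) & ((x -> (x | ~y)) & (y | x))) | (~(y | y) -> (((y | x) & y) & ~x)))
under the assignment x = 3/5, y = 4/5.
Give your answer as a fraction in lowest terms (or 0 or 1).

x -> x = 3/5 -> 3/5 = 1
y & (x -> x) = 4/5 & 1 = 4/5
x | x = 3/5 | 3/5 = 3/5
y -> (x | x) = 4/5 -> 3/5 = 4/5
~y = ~4/5 = 1/5
y -> ~y = 4/5 -> 1/5 = 2/5
(y -> (x | x)) -> (y -> ~y) = 4/5 -> 2/5 = 3/5
(y & (x -> x)) & ((y -> (x | x)) -> (y -> ~y)) = 4/5 & 3/5 = 3/5
~((y & (x -> x)) & ((y -> (x | x)) -> (y -> ~y))) = ~3/5 = 2/5
y -> x = 4/5 -> 3/5 = 4/5
x | y = 3/5 | 4/5 = 4/5
x | (x | y) = 3/5 | 4/5 = 4/5
x | x = 3/5 | 3/5 = 3/5
x & y = 3/5 & 4/5 = 3/5
(x | x) | (x & y) = 3/5 | 3/5 = 3/5
(x | (x | y)) -> ((x | x) | (x & y)) = 4/5 -> 3/5 = 4/5
(y -> x) -> ((x | (x | y)) -> ((x | x) | (x & y))) = 4/5 -> 4/5 = 1
~y = ~4/5 = 1/5
x | ~y = 3/5 | 1/5 = 3/5
x -> (x | ~y) = 3/5 -> 3/5 = 1
y | x = 4/5 | 3/5 = 4/5
(x -> (x | ~y)) & (y | x) = 1 & 4/5 = 4/5
((y -> x) -> ((x | (x | y)) -> ((x | x) | (x & y)))) & ((x -> (x | ~y)) & (y | x)) = 1 & 4/5 = 4/5
y | y = 4/5 | 4/5 = 4/5
~(y | y) = ~4/5 = 1/5
y | x = 4/5 | 3/5 = 4/5
(y | x) & y = 4/5 & 4/5 = 4/5
~x = ~3/5 = 2/5
((y | x) & y) & ~x = 4/5 & 2/5 = 2/5
~(y | y) -> (((y | x) & y) & ~x) = 1/5 -> 2/5 = 1
(((y -> x) -> ((x | (x | y)) -> ((x | x) | (x & y)))) & ((x -> (x | ~y)) & (y | x))) | (~(y | y) -> (((y | x) & y) & ~x)) = 4/5 | 1 = 1
~((y & (x -> x)) & ((y -> (x | x)) -> (y -> ~y))) & ((((y -> x) -> ((x | (x | y)) -> ((x | x) | (x & y)))) & ((x -> (x | ~y)) & (y | x))) | (~(y | y) -> (((y | x) & y) & ~x))) = 2/5 & 1 = 2/5

2/5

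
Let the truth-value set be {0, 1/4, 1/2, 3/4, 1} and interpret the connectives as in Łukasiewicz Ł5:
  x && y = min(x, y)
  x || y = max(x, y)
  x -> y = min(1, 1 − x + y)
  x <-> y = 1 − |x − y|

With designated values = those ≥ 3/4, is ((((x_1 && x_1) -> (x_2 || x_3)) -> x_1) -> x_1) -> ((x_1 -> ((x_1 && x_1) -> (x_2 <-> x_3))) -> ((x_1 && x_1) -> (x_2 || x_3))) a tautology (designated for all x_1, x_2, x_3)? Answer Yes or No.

Counterexample: take x_1 = 3/4, x_2 = 0, x_3 = 0.
x_1 && x_1 = 3/4 && 3/4 = 3/4
x_2 || x_3 = 0 || 0 = 0
(x_1 && x_1) -> (x_2 || x_3) = 3/4 -> 0 = 1/4
((x_1 && x_1) -> (x_2 || x_3)) -> x_1 = 1/4 -> 3/4 = 1
(((x_1 && x_1) -> (x_2 || x_3)) -> x_1) -> x_1 = 1 -> 3/4 = 3/4
x_1 && x_1 = 3/4 && 3/4 = 3/4
x_2 <-> x_3 = 0 <-> 0 = 1
(x_1 && x_1) -> (x_2 <-> x_3) = 3/4 -> 1 = 1
x_1 -> ((x_1 && x_1) -> (x_2 <-> x_3)) = 3/4 -> 1 = 1
x_1 && x_1 = 3/4 && 3/4 = 3/4
x_2 || x_3 = 0 || 0 = 0
(x_1 && x_1) -> (x_2 || x_3) = 3/4 -> 0 = 1/4
(x_1 -> ((x_1 && x_1) -> (x_2 <-> x_3))) -> ((x_1 && x_1) -> (x_2 || x_3)) = 1 -> 1/4 = 1/4
((((x_1 && x_1) -> (x_2 || x_3)) -> x_1) -> x_1) -> ((x_1 -> ((x_1 && x_1) -> (x_2 <-> x_3))) -> ((x_1 && x_1) -> (x_2 || x_3))) = 3/4 -> 1/4 = 1/2
This gives 1/2, which is below 3/4.

No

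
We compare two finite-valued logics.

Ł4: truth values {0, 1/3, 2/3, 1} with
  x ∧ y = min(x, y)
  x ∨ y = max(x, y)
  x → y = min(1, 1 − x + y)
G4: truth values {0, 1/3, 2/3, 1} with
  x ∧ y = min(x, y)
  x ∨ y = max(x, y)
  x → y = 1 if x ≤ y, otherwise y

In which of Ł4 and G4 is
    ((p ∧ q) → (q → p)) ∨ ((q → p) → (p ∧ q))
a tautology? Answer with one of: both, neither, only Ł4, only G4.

both

In Ł4: every assignment gives 1 — tautology.
In G4: every assignment gives 1 — tautology.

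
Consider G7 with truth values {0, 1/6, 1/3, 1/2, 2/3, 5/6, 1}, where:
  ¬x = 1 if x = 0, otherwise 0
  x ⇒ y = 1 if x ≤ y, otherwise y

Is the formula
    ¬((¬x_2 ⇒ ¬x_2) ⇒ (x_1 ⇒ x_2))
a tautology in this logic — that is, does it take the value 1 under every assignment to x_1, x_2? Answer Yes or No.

No

Counterexample: take x_1 = 0, x_2 = 0.
¬x_2 = ¬0 = 1
¬x_2 = ¬0 = 1
¬x_2 ⇒ ¬x_2 = 1 ⇒ 1 = 1
x_1 ⇒ x_2 = 0 ⇒ 0 = 1
(¬x_2 ⇒ ¬x_2) ⇒ (x_1 ⇒ x_2) = 1 ⇒ 1 = 1
¬((¬x_2 ⇒ ¬x_2) ⇒ (x_1 ⇒ x_2)) = ¬1 = 0
This gives 0 ≠ 1.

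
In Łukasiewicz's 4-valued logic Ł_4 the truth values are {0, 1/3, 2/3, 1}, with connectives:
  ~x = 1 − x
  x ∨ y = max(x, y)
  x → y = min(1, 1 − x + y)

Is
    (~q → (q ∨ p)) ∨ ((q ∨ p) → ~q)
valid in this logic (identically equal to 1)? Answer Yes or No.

Yes

p = 0, q = 0 ↦ 1
p = 0, q = 1/3 ↦ 1
p = 0, q = 2/3 ↦ 1
p = 0, q = 1 ↦ 1
p = 1/3, q = 0 ↦ 1
p = 1/3, q = 1/3 ↦ 1
p = 1/3, q = 2/3 ↦ 1
p = 1/3, q = 1 ↦ 1
p = 2/3, q = 0 ↦ 1
p = 2/3, q = 1/3 ↦ 1
p = 2/3, q = 2/3 ↦ 1
p = 2/3, q = 1 ↦ 1
p = 1, q = 0 ↦ 1
p = 1, q = 1/3 ↦ 1
p = 1, q = 2/3 ↦ 1
p = 1, q = 1 ↦ 1
Every assignment gives a value ≥ 1.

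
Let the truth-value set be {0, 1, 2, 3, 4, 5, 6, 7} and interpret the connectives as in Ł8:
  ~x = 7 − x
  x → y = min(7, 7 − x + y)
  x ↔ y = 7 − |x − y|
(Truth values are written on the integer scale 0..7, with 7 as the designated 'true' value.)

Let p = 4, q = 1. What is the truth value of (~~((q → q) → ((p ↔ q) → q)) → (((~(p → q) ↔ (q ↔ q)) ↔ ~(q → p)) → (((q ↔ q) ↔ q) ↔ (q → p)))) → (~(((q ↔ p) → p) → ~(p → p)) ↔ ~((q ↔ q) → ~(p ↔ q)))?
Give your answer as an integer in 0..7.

q → q = 1 → 1 = 7
p ↔ q = 4 ↔ 1 = 4
(p ↔ q) → q = 4 → 1 = 4
(q → q) → ((p ↔ q) → q) = 7 → 4 = 4
~((q → q) → ((p ↔ q) → q)) = ~4 = 3
~~((q → q) → ((p ↔ q) → q)) = ~3 = 4
p → q = 4 → 1 = 4
~(p → q) = ~4 = 3
q ↔ q = 1 ↔ 1 = 7
~(p → q) ↔ (q ↔ q) = 3 ↔ 7 = 3
q → p = 1 → 4 = 7
~(q → p) = ~7 = 0
(~(p → q) ↔ (q ↔ q)) ↔ ~(q → p) = 3 ↔ 0 = 4
q ↔ q = 1 ↔ 1 = 7
(q ↔ q) ↔ q = 7 ↔ 1 = 1
q → p = 1 → 4 = 7
((q ↔ q) ↔ q) ↔ (q → p) = 1 ↔ 7 = 1
((~(p → q) ↔ (q ↔ q)) ↔ ~(q → p)) → (((q ↔ q) ↔ q) ↔ (q → p)) = 4 → 1 = 4
~~((q → q) → ((p ↔ q) → q)) → (((~(p → q) ↔ (q ↔ q)) ↔ ~(q → p)) → (((q ↔ q) ↔ q) ↔ (q → p))) = 4 → 4 = 7
q ↔ p = 1 ↔ 4 = 4
(q ↔ p) → p = 4 → 4 = 7
p → p = 4 → 4 = 7
~(p → p) = ~7 = 0
((q ↔ p) → p) → ~(p → p) = 7 → 0 = 0
~(((q ↔ p) → p) → ~(p → p)) = ~0 = 7
q ↔ q = 1 ↔ 1 = 7
p ↔ q = 4 ↔ 1 = 4
~(p ↔ q) = ~4 = 3
(q ↔ q) → ~(p ↔ q) = 7 → 3 = 3
~((q ↔ q) → ~(p ↔ q)) = ~3 = 4
~(((q ↔ p) → p) → ~(p → p)) ↔ ~((q ↔ q) → ~(p ↔ q)) = 7 ↔ 4 = 4
(~~((q → q) → ((p ↔ q) → q)) → (((~(p → q) ↔ (q ↔ q)) ↔ ~(q → p)) → (((q ↔ q) ↔ q) ↔ (q → p)))) → (~(((q ↔ p) → p) → ~(p → p)) ↔ ~((q ↔ q) → ~(p ↔ q))) = 7 → 4 = 4

4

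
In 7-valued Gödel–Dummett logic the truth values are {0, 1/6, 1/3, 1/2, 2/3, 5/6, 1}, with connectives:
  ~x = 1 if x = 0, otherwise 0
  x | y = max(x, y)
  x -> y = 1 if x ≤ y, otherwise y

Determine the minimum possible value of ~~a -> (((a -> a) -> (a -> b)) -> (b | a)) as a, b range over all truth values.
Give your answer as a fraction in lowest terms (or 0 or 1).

Take a = 1/6, b = 1/6:
~a = ~1/6 = 0
~~a = ~0 = 1
a -> a = 1/6 -> 1/6 = 1
a -> b = 1/6 -> 1/6 = 1
(a -> a) -> (a -> b) = 1 -> 1 = 1
b | a = 1/6 | 1/6 = 1/6
((a -> a) -> (a -> b)) -> (b | a) = 1 -> 1/6 = 1/6
~~a -> (((a -> a) -> (a -> b)) -> (b | a)) = 1 -> 1/6 = 1/6
No assignment yields a value below 1/6, so this is the minimum.

1/6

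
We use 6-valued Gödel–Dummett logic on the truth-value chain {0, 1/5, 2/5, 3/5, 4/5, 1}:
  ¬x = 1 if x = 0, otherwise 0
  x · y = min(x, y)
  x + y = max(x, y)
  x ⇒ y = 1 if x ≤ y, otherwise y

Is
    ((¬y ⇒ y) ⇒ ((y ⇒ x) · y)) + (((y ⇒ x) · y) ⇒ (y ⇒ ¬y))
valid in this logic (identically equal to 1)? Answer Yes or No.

Counterexample: take x = 1/5, y = 1/5.
¬y = ¬1/5 = 0
¬y ⇒ y = 0 ⇒ 1/5 = 1
y ⇒ x = 1/5 ⇒ 1/5 = 1
(y ⇒ x) · y = 1 · 1/5 = 1/5
(¬y ⇒ y) ⇒ ((y ⇒ x) · y) = 1 ⇒ 1/5 = 1/5
y ⇒ x = 1/5 ⇒ 1/5 = 1
(y ⇒ x) · y = 1 · 1/5 = 1/5
¬y = ¬1/5 = 0
y ⇒ ¬y = 1/5 ⇒ 0 = 0
((y ⇒ x) · y) ⇒ (y ⇒ ¬y) = 1/5 ⇒ 0 = 0
((¬y ⇒ y) ⇒ ((y ⇒ x) · y)) + (((y ⇒ x) · y) ⇒ (y ⇒ ¬y)) = 1/5 + 0 = 1/5
This gives 1/5 ≠ 1.

No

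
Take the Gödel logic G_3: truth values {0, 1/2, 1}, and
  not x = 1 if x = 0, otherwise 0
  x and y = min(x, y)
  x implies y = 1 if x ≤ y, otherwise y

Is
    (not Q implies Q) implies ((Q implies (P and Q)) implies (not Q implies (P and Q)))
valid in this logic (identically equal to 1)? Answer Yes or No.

P = 0, Q = 0 ↦ 1
P = 0, Q = 1/2 ↦ 1
P = 0, Q = 1 ↦ 1
P = 1/2, Q = 0 ↦ 1
P = 1/2, Q = 1/2 ↦ 1
P = 1/2, Q = 1 ↦ 1
P = 1, Q = 0 ↦ 1
P = 1, Q = 1/2 ↦ 1
P = 1, Q = 1 ↦ 1
Every assignment gives a value ≥ 1.

Yes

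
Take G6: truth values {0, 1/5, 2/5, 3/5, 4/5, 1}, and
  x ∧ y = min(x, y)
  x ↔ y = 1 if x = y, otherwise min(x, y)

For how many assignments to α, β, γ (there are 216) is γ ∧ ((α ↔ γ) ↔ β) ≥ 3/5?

value 1: 6 assignments (counts)
value 4/5: 10 assignments (counts)
value 3/5: 20 assignments (counts)
value 2/5: 36 assignments
value 1/5: 58 assignments
value 0: 86 assignments
So 36 of the 216 assignments meet the threshold.

36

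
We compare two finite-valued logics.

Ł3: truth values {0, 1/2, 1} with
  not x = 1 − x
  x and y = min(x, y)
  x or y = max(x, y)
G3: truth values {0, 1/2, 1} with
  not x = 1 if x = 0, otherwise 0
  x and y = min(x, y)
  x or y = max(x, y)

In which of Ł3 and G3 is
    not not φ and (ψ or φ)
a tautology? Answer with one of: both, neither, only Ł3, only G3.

In Ł3: at φ = 0, ψ = 0 the value is 0 — not a tautology.
In G3: at φ = 0, ψ = 0 the value is 0 — not a tautology.

neither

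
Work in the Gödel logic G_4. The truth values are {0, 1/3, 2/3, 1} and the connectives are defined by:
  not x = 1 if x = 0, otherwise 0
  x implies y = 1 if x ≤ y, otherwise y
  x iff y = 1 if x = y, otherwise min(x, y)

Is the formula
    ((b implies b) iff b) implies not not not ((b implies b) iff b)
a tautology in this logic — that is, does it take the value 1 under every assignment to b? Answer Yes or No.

Counterexample: take b = 1/3.
b implies b = 1/3 implies 1/3 = 1
(b implies b) iff b = 1 iff 1/3 = 1/3
b implies b = 1/3 implies 1/3 = 1
(b implies b) iff b = 1 iff 1/3 = 1/3
not ((b implies b) iff b) = not 1/3 = 0
not not ((b implies b) iff b) = not 0 = 1
not not not ((b implies b) iff b) = not 1 = 0
((b implies b) iff b) implies not not not ((b implies b) iff b) = 1/3 implies 0 = 0
This gives 0 ≠ 1.

No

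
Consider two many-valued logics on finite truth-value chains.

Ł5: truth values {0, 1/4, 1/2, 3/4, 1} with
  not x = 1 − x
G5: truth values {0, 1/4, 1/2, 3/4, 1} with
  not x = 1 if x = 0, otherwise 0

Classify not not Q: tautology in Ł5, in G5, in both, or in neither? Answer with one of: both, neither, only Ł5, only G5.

In Ł5: at Q = 0 the value is 0 — not a tautology.
In G5: at Q = 0 the value is 0 — not a tautology.

neither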